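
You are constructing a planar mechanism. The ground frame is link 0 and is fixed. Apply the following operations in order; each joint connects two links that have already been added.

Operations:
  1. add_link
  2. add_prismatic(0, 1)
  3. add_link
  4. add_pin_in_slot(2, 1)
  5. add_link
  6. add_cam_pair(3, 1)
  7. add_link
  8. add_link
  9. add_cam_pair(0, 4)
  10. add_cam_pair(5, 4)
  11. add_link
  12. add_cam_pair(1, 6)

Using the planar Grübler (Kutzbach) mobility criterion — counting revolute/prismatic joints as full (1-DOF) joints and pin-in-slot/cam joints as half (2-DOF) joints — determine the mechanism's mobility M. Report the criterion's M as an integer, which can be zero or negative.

(L,J1,J2)=(1,0,0); link0 fixed
link1: (2,0,0)
P 0-1 [J1]: (2,1,0)
link2: (3,1,0)
PS 2-1 [J2]: (3,1,1)
link3: (4,1,1)
C 3-1 [J2]: (4,1,2)
link4: (5,1,2)
link5: (6,1,2)
C 0-4 [J2]: (6,1,3)
C 5-4 [J2]: (6,1,4)
link6: (7,1,4)
C 1-6 [J2]: (7,1,5)
Grübler: 3·6 − 2·1 − 5 = 11

M = 11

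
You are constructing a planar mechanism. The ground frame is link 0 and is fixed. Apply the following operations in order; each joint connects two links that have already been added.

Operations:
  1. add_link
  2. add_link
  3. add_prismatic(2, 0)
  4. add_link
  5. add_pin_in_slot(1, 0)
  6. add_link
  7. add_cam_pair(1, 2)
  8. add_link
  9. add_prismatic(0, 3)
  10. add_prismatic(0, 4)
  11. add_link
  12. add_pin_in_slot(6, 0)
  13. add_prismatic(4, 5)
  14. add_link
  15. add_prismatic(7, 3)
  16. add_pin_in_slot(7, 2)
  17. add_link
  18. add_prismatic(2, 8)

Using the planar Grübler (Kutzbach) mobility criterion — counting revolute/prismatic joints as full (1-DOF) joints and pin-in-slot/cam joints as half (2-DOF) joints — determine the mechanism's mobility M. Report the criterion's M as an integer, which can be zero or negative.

M = 8

link 0 = ground. State L|J1|J2 = 1|0|0
+link1  2|0|0
+link2  3|0|0
P(2,0) f=1→J1  3|1|0
+link3  4|1|0
PS(1,0) f=2→J2  4|1|1
+link4  5|1|1
C(1,2) f=2→J2  5|1|2
+link5  6|1|2
P(0,3) f=1→J1  6|2|2
P(0,4) f=1→J1  6|3|2
+link6  7|3|2
PS(6,0) f=2→J2  7|3|3
P(4,5) f=1→J1  7|4|3
+link7  8|4|3
P(7,3) f=1→J1  8|5|3
PS(7,2) f=2→J2  8|5|4
+link8  9|5|4
P(2,8) f=1→J1  9|6|4
M = 3(9−1)−2·6−4 = 24−12−4 = 8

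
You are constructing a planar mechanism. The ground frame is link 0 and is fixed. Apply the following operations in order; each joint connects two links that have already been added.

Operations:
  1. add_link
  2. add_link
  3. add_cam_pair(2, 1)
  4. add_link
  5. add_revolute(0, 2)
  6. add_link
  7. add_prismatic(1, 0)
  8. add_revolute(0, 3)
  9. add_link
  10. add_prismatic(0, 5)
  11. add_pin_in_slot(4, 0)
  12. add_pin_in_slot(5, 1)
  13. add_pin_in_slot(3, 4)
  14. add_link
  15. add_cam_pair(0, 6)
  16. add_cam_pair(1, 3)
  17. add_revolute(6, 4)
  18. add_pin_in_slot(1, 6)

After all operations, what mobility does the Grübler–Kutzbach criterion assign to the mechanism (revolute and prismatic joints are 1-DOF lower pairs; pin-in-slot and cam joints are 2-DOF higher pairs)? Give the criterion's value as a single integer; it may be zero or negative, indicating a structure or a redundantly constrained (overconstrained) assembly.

ground; <1,0,0>
#1 <2,0,0>
#2 <3,0,0>
C:2↔1 J2 <3,0,1>
#3 <4,0,1>
R:0↔2 J1 <4,1,1>
#4 <5,1,1>
P:1↔0 J1 <5,2,1>
R:0↔3 J1 <5,3,1>
#5 <6,3,1>
P:0↔5 J1 <6,4,1>
PS:4↔0 J2 <6,4,2>
PS:5↔1 J2 <6,4,3>
PS:3↔4 J2 <6,4,4>
#6 <7,4,4>
C:0↔6 J2 <7,4,5>
C:1↔3 J2 <7,4,6>
R:6↔4 J1 <7,5,6>
PS:1↔6 J2 <7,5,7>
3×6 − 2×5 − 1×7 = 1

M = 1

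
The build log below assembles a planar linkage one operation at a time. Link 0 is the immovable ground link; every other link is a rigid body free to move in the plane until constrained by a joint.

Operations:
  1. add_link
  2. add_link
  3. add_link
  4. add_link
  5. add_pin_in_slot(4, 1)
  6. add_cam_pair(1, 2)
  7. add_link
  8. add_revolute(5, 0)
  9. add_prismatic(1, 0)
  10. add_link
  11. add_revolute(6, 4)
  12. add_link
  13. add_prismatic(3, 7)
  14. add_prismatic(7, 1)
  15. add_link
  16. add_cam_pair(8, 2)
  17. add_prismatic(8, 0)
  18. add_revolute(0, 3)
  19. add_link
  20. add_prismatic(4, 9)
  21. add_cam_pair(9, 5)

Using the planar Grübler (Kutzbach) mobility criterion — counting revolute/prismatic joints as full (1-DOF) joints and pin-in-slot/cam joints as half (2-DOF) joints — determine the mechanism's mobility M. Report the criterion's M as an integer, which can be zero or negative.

L=1 J1=0 J2=0
add link → L=2 J1=0 J2=0
add link → L=3 J1=0 J2=0
add link → L=4 J1=0 J2=0
add link → L=5 J1=0 J2=0
PS@4,1 dof=2 J2 → L=5 J1=0 J2=1
C@1,2 dof=2 J2 → L=5 J1=0 J2=2
add link → L=6 J1=0 J2=2
R@5,0 dof=1 J1 → L=6 J1=1 J2=2
P@1,0 dof=1 J1 → L=6 J1=2 J2=2
add link → L=7 J1=2 J2=2
R@6,4 dof=1 J1 → L=7 J1=3 J2=2
add link → L=8 J1=3 J2=2
P@3,7 dof=1 J1 → L=8 J1=4 J2=2
P@7,1 dof=1 J1 → L=8 J1=5 J2=2
add link → L=9 J1=5 J2=2
C@8,2 dof=2 J2 → L=9 J1=5 J2=3
P@8,0 dof=1 J1 → L=9 J1=6 J2=3
R@0,3 dof=1 J1 → L=9 J1=7 J2=3
add link → L=10 J1=7 J2=3
P@4,9 dof=1 J1 → L=10 J1=8 J2=3
C@9,5 dof=2 J2 → L=10 J1=8 J2=4
M=3(L−1)−2J1−J2=3·9−2·8−4=7

M = 7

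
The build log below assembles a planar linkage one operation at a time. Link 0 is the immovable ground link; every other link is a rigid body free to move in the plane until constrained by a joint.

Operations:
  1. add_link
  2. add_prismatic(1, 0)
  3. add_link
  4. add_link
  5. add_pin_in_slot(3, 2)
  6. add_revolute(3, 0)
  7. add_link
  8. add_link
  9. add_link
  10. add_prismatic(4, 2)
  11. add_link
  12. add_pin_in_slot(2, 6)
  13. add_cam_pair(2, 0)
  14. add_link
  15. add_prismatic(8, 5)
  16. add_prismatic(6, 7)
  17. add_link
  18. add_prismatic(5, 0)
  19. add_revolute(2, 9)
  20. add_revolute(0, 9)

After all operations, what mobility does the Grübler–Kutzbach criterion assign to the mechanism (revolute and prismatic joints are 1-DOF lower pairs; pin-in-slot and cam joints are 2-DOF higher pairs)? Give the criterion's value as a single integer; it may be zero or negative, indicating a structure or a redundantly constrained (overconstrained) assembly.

L=1 J1=0 J2=0
add link → L=2 J1=0 J2=0
P@1,0 dof=1 J1 → L=2 J1=1 J2=0
add link → L=3 J1=1 J2=0
add link → L=4 J1=1 J2=0
PS@3,2 dof=2 J2 → L=4 J1=1 J2=1
R@3,0 dof=1 J1 → L=4 J1=2 J2=1
add link → L=5 J1=2 J2=1
add link → L=6 J1=2 J2=1
add link → L=7 J1=2 J2=1
P@4,2 dof=1 J1 → L=7 J1=3 J2=1
add link → L=8 J1=3 J2=1
PS@2,6 dof=2 J2 → L=8 J1=3 J2=2
C@2,0 dof=2 J2 → L=8 J1=3 J2=3
add link → L=9 J1=3 J2=3
P@8,5 dof=1 J1 → L=9 J1=4 J2=3
P@6,7 dof=1 J1 → L=9 J1=5 J2=3
add link → L=10 J1=5 J2=3
P@5,0 dof=1 J1 → L=10 J1=6 J2=3
R@2,9 dof=1 J1 → L=10 J1=7 J2=3
R@0,9 dof=1 J1 → L=10 J1=8 J2=3
M=3(L−1)−2J1−J2=3·9−2·8−3=8

M = 8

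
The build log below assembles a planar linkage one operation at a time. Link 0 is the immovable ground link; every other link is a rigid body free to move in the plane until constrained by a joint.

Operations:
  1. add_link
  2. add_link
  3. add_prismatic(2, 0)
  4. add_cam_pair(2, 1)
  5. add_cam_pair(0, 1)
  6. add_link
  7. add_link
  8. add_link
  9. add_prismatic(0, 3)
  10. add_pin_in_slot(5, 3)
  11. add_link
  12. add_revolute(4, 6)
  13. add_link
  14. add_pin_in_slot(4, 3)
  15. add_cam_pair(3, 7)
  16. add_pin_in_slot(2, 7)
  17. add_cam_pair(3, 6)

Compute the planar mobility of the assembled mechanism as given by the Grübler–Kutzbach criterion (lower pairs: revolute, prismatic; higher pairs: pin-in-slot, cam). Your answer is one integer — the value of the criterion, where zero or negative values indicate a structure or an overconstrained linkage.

M = 8

link 0 = ground. State L|J1|J2 = 1|0|0
+link1  2|0|0
+link2  3|0|0
P(2,0) f=1→J1  3|1|0
C(2,1) f=2→J2  3|1|1
C(0,1) f=2→J2  3|1|2
+link3  4|1|2
+link4  5|1|2
+link5  6|1|2
P(0,3) f=1→J1  6|2|2
PS(5,3) f=2→J2  6|2|3
+link6  7|2|3
R(4,6) f=1→J1  7|3|3
+link7  8|3|3
PS(4,3) f=2→J2  8|3|4
C(3,7) f=2→J2  8|3|5
PS(2,7) f=2→J2  8|3|6
C(3,6) f=2→J2  8|3|7
M = 3(8−1)−2·3−7 = 21−6−7 = 8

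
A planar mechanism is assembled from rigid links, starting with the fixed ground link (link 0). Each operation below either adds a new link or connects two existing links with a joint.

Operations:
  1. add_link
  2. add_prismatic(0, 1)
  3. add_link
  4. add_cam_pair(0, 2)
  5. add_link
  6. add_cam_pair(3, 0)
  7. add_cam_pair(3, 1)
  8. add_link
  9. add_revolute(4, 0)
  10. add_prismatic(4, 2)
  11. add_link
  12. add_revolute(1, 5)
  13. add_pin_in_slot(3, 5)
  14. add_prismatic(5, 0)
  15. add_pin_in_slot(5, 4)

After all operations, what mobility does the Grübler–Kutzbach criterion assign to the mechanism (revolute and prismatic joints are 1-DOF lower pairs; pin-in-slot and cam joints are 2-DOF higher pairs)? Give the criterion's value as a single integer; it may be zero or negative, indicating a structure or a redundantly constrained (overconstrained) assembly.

[1;0;0] (link 0 is ground)
L+ [2;0;0]
P(0,1)∈J1 [2;1;0]
L+ [3;1;0]
C(0,2)∈J2 [3;1;1]
L+ [4;1;1]
C(3,0)∈J2 [4;1;2]
C(3,1)∈J2 [4;1;3]
L+ [5;1;3]
R(4,0)∈J1 [5;2;3]
P(4,2)∈J1 [5;3;3]
L+ [6;3;3]
R(1,5)∈J1 [6;4;3]
PS(3,5)∈J2 [6;4;4]
P(5,0)∈J1 [6;5;4]
PS(5,4)∈J2 [6;5;5]
mobility = 15 − 10 − 5 = 0

M = 0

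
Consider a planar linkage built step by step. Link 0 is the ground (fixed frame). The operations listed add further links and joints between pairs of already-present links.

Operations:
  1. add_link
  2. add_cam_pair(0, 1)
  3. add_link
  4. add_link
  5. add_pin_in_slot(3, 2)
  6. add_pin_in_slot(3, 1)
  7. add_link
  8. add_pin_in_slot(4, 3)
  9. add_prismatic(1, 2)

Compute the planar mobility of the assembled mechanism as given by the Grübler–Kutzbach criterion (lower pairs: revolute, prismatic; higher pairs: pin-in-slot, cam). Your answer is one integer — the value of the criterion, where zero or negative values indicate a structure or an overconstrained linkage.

M = 6

[1;0;0] (link 0 is ground)
L+ [2;0;0]
C(0,1)∈J2 [2;0;1]
L+ [3;0;1]
L+ [4;0;1]
PS(3,2)∈J2 [4;0;2]
PS(3,1)∈J2 [4;0;3]
L+ [5;0;3]
PS(4,3)∈J2 [5;0;4]
P(1,2)∈J1 [5;1;4]
mobility = 12 − 2 − 4 = 6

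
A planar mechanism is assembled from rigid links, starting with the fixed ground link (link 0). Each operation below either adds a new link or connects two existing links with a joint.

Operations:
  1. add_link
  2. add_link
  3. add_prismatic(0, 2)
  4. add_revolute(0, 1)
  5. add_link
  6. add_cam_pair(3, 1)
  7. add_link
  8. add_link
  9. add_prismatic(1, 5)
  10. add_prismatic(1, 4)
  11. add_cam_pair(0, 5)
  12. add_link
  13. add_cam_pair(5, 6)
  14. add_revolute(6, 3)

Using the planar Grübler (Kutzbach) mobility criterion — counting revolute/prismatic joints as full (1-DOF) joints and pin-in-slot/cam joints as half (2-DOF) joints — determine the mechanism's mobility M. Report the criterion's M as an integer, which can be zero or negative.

ground; <1,0,0>
#1 <2,0,0>
#2 <3,0,0>
P:0↔2 J1 <3,1,0>
R:0↔1 J1 <3,2,0>
#3 <4,2,0>
C:3↔1 J2 <4,2,1>
#4 <5,2,1>
#5 <6,2,1>
P:1↔5 J1 <6,3,1>
P:1↔4 J1 <6,4,1>
C:0↔5 J2 <6,4,2>
#6 <7,4,2>
C:5↔6 J2 <7,4,3>
R:6↔3 J1 <7,5,3>
3×6 − 2×5 − 1×3 = 5

M = 5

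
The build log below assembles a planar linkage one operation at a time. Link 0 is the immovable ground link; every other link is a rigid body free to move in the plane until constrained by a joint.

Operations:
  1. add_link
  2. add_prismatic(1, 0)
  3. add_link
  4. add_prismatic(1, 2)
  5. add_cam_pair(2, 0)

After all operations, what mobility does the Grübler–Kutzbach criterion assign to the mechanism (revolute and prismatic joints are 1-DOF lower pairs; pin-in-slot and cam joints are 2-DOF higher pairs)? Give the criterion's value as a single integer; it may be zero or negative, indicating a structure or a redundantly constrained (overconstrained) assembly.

[1;0;0] (link 0 is ground)
L+ [2;0;0]
P(1,0)∈J1 [2;1;0]
L+ [3;1;0]
P(1,2)∈J1 [3;2;0]
C(2,0)∈J2 [3;2;1]
mobility = 6 − 4 − 1 = 1

M = 1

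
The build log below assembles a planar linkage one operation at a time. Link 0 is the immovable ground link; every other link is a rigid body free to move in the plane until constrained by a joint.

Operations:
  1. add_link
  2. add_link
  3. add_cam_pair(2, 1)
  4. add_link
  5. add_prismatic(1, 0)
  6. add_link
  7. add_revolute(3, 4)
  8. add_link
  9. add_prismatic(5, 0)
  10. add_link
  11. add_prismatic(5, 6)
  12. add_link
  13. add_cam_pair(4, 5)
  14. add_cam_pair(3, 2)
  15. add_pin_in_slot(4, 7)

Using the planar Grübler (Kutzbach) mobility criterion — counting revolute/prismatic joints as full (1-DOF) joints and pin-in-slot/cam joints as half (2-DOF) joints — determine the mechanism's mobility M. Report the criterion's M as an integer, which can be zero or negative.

M = 9

link 0 = ground. State L|J1|J2 = 1|0|0
+link1  2|0|0
+link2  3|0|0
C(2,1) f=2→J2  3|0|1
+link3  4|0|1
P(1,0) f=1→J1  4|1|1
+link4  5|1|1
R(3,4) f=1→J1  5|2|1
+link5  6|2|1
P(5,0) f=1→J1  6|3|1
+link6  7|3|1
P(5,6) f=1→J1  7|4|1
+link7  8|4|1
C(4,5) f=2→J2  8|4|2
C(3,2) f=2→J2  8|4|3
PS(4,7) f=2→J2  8|4|4
M = 3(8−1)−2·4−4 = 21−8−4 = 9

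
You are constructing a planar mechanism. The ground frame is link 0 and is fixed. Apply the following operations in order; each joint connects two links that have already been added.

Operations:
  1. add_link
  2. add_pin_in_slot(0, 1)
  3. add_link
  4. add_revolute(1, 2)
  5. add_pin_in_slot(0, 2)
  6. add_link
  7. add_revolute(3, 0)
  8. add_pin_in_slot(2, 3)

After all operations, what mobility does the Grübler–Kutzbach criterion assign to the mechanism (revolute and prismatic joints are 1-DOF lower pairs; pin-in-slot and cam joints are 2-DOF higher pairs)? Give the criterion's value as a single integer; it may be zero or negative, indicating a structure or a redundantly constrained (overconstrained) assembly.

M = 2

[1;0;0] (link 0 is ground)
L+ [2;0;0]
PS(0,1)∈J2 [2;0;1]
L+ [3;0;1]
R(1,2)∈J1 [3;1;1]
PS(0,2)∈J2 [3;1;2]
L+ [4;1;2]
R(3,0)∈J1 [4;2;2]
PS(2,3)∈J2 [4;2;3]
mobility = 9 − 4 − 3 = 2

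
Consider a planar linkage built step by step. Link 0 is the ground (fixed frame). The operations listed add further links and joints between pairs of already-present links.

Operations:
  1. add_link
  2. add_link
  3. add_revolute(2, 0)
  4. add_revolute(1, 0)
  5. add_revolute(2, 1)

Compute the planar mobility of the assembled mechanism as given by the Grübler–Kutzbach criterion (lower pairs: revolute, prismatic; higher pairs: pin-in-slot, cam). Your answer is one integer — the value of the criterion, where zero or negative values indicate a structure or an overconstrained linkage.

M = 0

L=1 J1=0 J2=0
add link → L=2 J1=0 J2=0
add link → L=3 J1=0 J2=0
R@2,0 dof=1 J1 → L=3 J1=1 J2=0
R@1,0 dof=1 J1 → L=3 J1=2 J2=0
R@2,1 dof=1 J1 → L=3 J1=3 J2=0
M=3(L−1)−2J1−J2=3·2−2·3−0=0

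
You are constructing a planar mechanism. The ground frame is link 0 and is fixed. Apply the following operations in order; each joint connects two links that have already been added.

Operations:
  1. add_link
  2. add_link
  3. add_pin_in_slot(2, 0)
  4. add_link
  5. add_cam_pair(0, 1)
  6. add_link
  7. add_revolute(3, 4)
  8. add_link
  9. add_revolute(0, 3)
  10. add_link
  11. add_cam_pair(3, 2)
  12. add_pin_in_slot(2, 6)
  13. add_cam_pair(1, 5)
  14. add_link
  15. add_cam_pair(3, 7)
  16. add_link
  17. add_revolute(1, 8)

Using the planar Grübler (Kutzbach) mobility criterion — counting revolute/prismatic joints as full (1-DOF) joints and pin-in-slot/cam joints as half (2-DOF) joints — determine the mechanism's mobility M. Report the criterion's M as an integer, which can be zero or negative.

link 0 = ground. State L|J1|J2 = 1|0|0
+link1  2|0|0
+link2  3|0|0
PS(2,0) f=2→J2  3|0|1
+link3  4|0|1
C(0,1) f=2→J2  4|0|2
+link4  5|0|2
R(3,4) f=1→J1  5|1|2
+link5  6|1|2
R(0,3) f=1→J1  6|2|2
+link6  7|2|2
C(3,2) f=2→J2  7|2|3
PS(2,6) f=2→J2  7|2|4
C(1,5) f=2→J2  7|2|5
+link7  8|2|5
C(3,7) f=2→J2  8|2|6
+link8  9|2|6
R(1,8) f=1→J1  9|3|6
M = 3(9−1)−2·3−6 = 24−6−6 = 12

M = 12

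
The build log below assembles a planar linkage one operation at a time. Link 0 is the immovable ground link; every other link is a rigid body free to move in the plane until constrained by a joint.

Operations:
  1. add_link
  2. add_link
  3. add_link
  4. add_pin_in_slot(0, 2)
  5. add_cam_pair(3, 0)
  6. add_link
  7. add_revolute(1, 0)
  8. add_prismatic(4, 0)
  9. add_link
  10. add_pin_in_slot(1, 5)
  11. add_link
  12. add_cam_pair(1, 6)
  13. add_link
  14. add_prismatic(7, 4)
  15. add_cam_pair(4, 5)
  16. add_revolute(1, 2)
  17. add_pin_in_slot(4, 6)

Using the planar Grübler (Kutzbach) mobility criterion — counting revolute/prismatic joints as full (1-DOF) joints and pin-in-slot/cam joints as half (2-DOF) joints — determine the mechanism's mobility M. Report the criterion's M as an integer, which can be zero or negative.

(L,J1,J2)=(1,0,0); link0 fixed
link1: (2,0,0)
link2: (3,0,0)
link3: (4,0,0)
PS 0-2 [J2]: (4,0,1)
C 3-0 [J2]: (4,0,2)
link4: (5,0,2)
R 1-0 [J1]: (5,1,2)
P 4-0 [J1]: (5,2,2)
link5: (6,2,2)
PS 1-5 [J2]: (6,2,3)
link6: (7,2,3)
C 1-6 [J2]: (7,2,4)
link7: (8,2,4)
P 7-4 [J1]: (8,3,4)
C 4-5 [J2]: (8,3,5)
R 1-2 [J1]: (8,4,5)
PS 4-6 [J2]: (8,4,6)
Grübler: 3·7 − 2·4 − 6 = 7

M = 7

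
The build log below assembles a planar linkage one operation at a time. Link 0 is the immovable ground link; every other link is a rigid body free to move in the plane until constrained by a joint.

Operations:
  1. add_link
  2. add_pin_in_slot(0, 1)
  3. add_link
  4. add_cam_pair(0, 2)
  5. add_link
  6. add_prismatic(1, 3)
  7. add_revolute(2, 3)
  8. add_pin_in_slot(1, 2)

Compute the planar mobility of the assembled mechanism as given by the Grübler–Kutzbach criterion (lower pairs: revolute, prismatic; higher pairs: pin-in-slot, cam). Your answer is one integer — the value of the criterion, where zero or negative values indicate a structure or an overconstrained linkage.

ground; <1,0,0>
#1 <2,0,0>
PS:0↔1 J2 <2,0,1>
#2 <3,0,1>
C:0↔2 J2 <3,0,2>
#3 <4,0,2>
P:1↔3 J1 <4,1,2>
R:2↔3 J1 <4,2,2>
PS:1↔2 J2 <4,2,3>
3×3 − 2×2 − 1×3 = 2

M = 2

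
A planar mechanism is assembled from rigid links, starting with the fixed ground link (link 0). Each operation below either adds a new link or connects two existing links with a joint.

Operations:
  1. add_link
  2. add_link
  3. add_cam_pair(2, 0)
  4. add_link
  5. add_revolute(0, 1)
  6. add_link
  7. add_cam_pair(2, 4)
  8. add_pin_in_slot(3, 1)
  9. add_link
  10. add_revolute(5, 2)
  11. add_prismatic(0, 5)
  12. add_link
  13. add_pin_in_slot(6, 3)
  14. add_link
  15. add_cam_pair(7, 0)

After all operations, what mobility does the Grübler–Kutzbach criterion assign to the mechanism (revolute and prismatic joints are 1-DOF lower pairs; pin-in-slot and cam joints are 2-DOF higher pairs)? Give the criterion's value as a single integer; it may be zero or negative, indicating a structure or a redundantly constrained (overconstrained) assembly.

M = 10

ground; <1,0,0>
#1 <2,0,0>
#2 <3,0,0>
C:2↔0 J2 <3,0,1>
#3 <4,0,1>
R:0↔1 J1 <4,1,1>
#4 <5,1,1>
C:2↔4 J2 <5,1,2>
PS:3↔1 J2 <5,1,3>
#5 <6,1,3>
R:5↔2 J1 <6,2,3>
P:0↔5 J1 <6,3,3>
#6 <7,3,3>
PS:6↔3 J2 <7,3,4>
#7 <8,3,4>
C:7↔0 J2 <8,3,5>
3×7 − 2×3 − 1×5 = 10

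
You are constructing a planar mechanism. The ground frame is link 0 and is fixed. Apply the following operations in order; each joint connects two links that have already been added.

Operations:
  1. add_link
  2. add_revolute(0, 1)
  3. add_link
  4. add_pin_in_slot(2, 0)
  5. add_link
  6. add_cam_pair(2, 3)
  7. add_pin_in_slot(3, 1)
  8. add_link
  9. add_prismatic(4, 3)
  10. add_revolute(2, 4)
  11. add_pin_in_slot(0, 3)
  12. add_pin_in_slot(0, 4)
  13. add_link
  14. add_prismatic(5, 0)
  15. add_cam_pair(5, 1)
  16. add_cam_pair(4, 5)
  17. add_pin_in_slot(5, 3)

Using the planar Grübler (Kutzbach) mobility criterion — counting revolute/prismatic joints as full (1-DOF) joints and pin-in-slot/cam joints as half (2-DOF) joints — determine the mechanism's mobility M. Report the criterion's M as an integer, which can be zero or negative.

L=1 J1=0 J2=0
add link → L=2 J1=0 J2=0
R@0,1 dof=1 J1 → L=2 J1=1 J2=0
add link → L=3 J1=1 J2=0
PS@2,0 dof=2 J2 → L=3 J1=1 J2=1
add link → L=4 J1=1 J2=1
C@2,3 dof=2 J2 → L=4 J1=1 J2=2
PS@3,1 dof=2 J2 → L=4 J1=1 J2=3
add link → L=5 J1=1 J2=3
P@4,3 dof=1 J1 → L=5 J1=2 J2=3
R@2,4 dof=1 J1 → L=5 J1=3 J2=3
PS@0,3 dof=2 J2 → L=5 J1=3 J2=4
PS@0,4 dof=2 J2 → L=5 J1=3 J2=5
add link → L=6 J1=3 J2=5
P@5,0 dof=1 J1 → L=6 J1=4 J2=5
C@5,1 dof=2 J2 → L=6 J1=4 J2=6
C@4,5 dof=2 J2 → L=6 J1=4 J2=7
PS@5,3 dof=2 J2 → L=6 J1=4 J2=8
M=3(L−1)−2J1−J2=3·5−2·4−8=-1

M = -1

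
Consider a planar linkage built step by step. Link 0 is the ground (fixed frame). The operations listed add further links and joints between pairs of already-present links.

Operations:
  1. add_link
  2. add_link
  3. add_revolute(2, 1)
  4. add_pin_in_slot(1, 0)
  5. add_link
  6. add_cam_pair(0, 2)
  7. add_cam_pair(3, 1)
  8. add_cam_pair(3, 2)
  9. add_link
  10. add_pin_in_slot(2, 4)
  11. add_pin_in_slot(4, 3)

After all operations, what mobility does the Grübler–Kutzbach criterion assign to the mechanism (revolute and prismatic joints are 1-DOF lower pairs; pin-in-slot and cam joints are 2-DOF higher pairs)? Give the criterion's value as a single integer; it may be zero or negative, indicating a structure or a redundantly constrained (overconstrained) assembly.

M = 4

ground; <1,0,0>
#1 <2,0,0>
#2 <3,0,0>
R:2↔1 J1 <3,1,0>
PS:1↔0 J2 <3,1,1>
#3 <4,1,1>
C:0↔2 J2 <4,1,2>
C:3↔1 J2 <4,1,3>
C:3↔2 J2 <4,1,4>
#4 <5,1,4>
PS:2↔4 J2 <5,1,5>
PS:4↔3 J2 <5,1,6>
3×4 − 2×1 − 1×6 = 4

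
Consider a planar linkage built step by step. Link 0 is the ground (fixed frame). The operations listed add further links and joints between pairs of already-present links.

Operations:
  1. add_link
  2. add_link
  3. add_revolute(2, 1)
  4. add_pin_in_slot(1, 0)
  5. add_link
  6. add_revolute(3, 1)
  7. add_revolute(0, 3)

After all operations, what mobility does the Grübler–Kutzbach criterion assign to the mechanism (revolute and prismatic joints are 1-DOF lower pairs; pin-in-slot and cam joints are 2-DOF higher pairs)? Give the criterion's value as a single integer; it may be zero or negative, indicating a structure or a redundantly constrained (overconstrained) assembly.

M = 2

L=1 J1=0 J2=0
add link → L=2 J1=0 J2=0
add link → L=3 J1=0 J2=0
R@2,1 dof=1 J1 → L=3 J1=1 J2=0
PS@1,0 dof=2 J2 → L=3 J1=1 J2=1
add link → L=4 J1=1 J2=1
R@3,1 dof=1 J1 → L=4 J1=2 J2=1
R@0,3 dof=1 J1 → L=4 J1=3 J2=1
M=3(L−1)−2J1−J2=3·3−2·3−1=2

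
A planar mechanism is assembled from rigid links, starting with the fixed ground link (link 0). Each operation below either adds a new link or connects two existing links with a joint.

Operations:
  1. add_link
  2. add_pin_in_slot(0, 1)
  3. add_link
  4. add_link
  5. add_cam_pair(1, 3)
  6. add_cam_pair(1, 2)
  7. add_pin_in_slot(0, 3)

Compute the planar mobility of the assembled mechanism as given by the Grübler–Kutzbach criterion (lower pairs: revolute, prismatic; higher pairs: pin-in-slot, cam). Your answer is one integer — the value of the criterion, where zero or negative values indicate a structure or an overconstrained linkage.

L=1 J1=0 J2=0
add link → L=2 J1=0 J2=0
PS@0,1 dof=2 J2 → L=2 J1=0 J2=1
add link → L=3 J1=0 J2=1
add link → L=4 J1=0 J2=1
C@1,3 dof=2 J2 → L=4 J1=0 J2=2
C@1,2 dof=2 J2 → L=4 J1=0 J2=3
PS@0,3 dof=2 J2 → L=4 J1=0 J2=4
M=3(L−1)−2J1−J2=3·3−2·0−4=5

M = 5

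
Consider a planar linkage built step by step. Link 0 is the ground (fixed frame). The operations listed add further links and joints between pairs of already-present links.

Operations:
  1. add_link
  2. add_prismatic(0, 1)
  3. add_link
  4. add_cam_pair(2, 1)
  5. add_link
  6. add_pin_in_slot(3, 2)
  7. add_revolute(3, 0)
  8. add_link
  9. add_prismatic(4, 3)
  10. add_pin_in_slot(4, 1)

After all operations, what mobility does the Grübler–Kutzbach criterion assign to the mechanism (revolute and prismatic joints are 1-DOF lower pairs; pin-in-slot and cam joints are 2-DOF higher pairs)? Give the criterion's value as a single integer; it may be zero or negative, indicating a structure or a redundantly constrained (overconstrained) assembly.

L=1 J1=0 J2=0
add link → L=2 J1=0 J2=0
P@0,1 dof=1 J1 → L=2 J1=1 J2=0
add link → L=3 J1=1 J2=0
C@2,1 dof=2 J2 → L=3 J1=1 J2=1
add link → L=4 J1=1 J2=1
PS@3,2 dof=2 J2 → L=4 J1=1 J2=2
R@3,0 dof=1 J1 → L=4 J1=2 J2=2
add link → L=5 J1=2 J2=2
P@4,3 dof=1 J1 → L=5 J1=3 J2=2
PS@4,1 dof=2 J2 → L=5 J1=3 J2=3
M=3(L−1)−2J1−J2=3·4−2·3−3=3

M = 3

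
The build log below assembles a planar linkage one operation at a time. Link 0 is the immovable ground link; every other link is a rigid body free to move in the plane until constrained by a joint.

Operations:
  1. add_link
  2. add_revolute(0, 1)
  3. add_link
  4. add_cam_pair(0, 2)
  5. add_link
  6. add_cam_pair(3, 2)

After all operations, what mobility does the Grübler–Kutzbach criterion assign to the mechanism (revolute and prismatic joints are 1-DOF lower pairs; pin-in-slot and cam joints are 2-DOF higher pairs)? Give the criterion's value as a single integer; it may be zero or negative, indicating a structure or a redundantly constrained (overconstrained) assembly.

M = 5

[1;0;0] (link 0 is ground)
L+ [2;0;0]
R(0,1)∈J1 [2;1;0]
L+ [3;1;0]
C(0,2)∈J2 [3;1;1]
L+ [4;1;1]
C(3,2)∈J2 [4;1;2]
mobility = 9 − 2 − 2 = 5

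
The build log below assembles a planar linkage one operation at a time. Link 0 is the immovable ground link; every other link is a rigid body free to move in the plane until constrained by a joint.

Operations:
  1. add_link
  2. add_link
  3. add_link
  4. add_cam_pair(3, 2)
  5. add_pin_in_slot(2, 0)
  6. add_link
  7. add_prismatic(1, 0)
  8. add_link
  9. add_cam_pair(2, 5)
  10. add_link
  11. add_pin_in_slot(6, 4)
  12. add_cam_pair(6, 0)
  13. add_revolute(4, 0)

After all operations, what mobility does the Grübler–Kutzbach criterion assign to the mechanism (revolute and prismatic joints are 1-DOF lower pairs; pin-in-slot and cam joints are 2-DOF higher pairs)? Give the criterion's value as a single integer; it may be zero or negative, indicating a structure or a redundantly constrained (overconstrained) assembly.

[1;0;0] (link 0 is ground)
L+ [2;0;0]
L+ [3;0;0]
L+ [4;0;0]
C(3,2)∈J2 [4;0;1]
PS(2,0)∈J2 [4;0;2]
L+ [5;0;2]
P(1,0)∈J1 [5;1;2]
L+ [6;1;2]
C(2,5)∈J2 [6;1;3]
L+ [7;1;3]
PS(6,4)∈J2 [7;1;4]
C(6,0)∈J2 [7;1;5]
R(4,0)∈J1 [7;2;5]
mobility = 18 − 4 − 5 = 9

M = 9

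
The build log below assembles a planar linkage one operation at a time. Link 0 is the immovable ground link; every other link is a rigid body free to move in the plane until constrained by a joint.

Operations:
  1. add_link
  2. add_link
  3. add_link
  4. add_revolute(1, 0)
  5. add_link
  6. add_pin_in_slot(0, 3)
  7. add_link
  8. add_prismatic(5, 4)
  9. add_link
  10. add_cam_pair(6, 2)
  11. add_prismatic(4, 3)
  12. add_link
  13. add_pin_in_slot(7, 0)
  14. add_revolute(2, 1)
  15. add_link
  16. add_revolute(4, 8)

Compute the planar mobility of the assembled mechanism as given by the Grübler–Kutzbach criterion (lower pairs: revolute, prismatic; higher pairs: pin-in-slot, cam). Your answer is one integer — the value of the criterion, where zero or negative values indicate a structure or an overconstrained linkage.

(L,J1,J2)=(1,0,0); link0 fixed
link1: (2,0,0)
link2: (3,0,0)
link3: (4,0,0)
R 1-0 [J1]: (4,1,0)
link4: (5,1,0)
PS 0-3 [J2]: (5,1,1)
link5: (6,1,1)
P 5-4 [J1]: (6,2,1)
link6: (7,2,1)
C 6-2 [J2]: (7,2,2)
P 4-3 [J1]: (7,3,2)
link7: (8,3,2)
PS 7-0 [J2]: (8,3,3)
R 2-1 [J1]: (8,4,3)
link8: (9,4,3)
R 4-8 [J1]: (9,5,3)
Grübler: 3·8 − 2·5 − 3 = 11

M = 11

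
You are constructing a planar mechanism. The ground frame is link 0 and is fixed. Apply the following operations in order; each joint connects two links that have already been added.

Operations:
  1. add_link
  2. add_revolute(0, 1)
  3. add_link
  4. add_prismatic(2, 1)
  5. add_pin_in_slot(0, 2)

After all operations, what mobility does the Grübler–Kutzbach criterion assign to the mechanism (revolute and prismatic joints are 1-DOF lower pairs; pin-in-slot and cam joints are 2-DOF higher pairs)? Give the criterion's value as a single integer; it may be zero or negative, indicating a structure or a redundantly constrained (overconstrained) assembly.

M = 1

link 0 = ground. State L|J1|J2 = 1|0|0
+link1  2|0|0
R(0,1) f=1→J1  2|1|0
+link2  3|1|0
P(2,1) f=1→J1  3|2|0
PS(0,2) f=2→J2  3|2|1
M = 3(3−1)−2·2−1 = 6−4−1 = 1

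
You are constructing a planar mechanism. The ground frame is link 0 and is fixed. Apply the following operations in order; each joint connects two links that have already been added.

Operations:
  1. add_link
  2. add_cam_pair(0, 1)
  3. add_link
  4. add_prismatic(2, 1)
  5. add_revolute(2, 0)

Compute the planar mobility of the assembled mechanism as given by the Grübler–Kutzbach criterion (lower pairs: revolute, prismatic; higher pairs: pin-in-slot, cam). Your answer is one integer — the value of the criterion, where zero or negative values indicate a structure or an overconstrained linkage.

(L,J1,J2)=(1,0,0); link0 fixed
link1: (2,0,0)
C 0-1 [J2]: (2,0,1)
link2: (3,0,1)
P 2-1 [J1]: (3,1,1)
R 2-0 [J1]: (3,2,1)
Grübler: 3·2 − 2·2 − 1 = 1

M = 1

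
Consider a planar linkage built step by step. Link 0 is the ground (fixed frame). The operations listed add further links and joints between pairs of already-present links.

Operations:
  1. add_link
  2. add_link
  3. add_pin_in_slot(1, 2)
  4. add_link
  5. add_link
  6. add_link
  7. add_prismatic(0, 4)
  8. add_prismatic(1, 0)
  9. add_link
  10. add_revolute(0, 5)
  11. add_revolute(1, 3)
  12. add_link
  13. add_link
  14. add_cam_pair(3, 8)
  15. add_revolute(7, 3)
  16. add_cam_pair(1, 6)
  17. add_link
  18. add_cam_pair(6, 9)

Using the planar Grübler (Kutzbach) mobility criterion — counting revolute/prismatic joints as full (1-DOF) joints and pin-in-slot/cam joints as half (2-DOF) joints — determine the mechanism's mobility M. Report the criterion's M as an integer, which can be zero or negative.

M = 13

link 0 = ground. State L|J1|J2 = 1|0|0
+link1  2|0|0
+link2  3|0|0
PS(1,2) f=2→J2  3|0|1
+link3  4|0|1
+link4  5|0|1
+link5  6|0|1
P(0,4) f=1→J1  6|1|1
P(1,0) f=1→J1  6|2|1
+link6  7|2|1
R(0,5) f=1→J1  7|3|1
R(1,3) f=1→J1  7|4|1
+link7  8|4|1
+link8  9|4|1
C(3,8) f=2→J2  9|4|2
R(7,3) f=1→J1  9|5|2
C(1,6) f=2→J2  9|5|3
+link9  10|5|3
C(6,9) f=2→J2  10|5|4
M = 3(10−1)−2·5−4 = 27−10−4 = 13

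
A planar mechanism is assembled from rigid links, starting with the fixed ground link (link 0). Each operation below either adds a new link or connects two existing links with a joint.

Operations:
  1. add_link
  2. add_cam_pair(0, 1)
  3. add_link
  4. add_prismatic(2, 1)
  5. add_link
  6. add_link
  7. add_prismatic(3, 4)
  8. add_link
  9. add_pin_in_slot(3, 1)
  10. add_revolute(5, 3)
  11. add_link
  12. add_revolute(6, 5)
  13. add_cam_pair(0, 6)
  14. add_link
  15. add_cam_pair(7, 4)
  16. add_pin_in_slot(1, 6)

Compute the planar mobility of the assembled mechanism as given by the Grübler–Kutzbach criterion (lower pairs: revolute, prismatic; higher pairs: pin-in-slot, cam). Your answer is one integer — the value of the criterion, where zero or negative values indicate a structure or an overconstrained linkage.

L=1 J1=0 J2=0
add link → L=2 J1=0 J2=0
C@0,1 dof=2 J2 → L=2 J1=0 J2=1
add link → L=3 J1=0 J2=1
P@2,1 dof=1 J1 → L=3 J1=1 J2=1
add link → L=4 J1=1 J2=1
add link → L=5 J1=1 J2=1
P@3,4 dof=1 J1 → L=5 J1=2 J2=1
add link → L=6 J1=2 J2=1
PS@3,1 dof=2 J2 → L=6 J1=2 J2=2
R@5,3 dof=1 J1 → L=6 J1=3 J2=2
add link → L=7 J1=3 J2=2
R@6,5 dof=1 J1 → L=7 J1=4 J2=2
C@0,6 dof=2 J2 → L=7 J1=4 J2=3
add link → L=8 J1=4 J2=3
C@7,4 dof=2 J2 → L=8 J1=4 J2=4
PS@1,6 dof=2 J2 → L=8 J1=4 J2=5
M=3(L−1)−2J1−J2=3·7−2·4−5=8

M = 8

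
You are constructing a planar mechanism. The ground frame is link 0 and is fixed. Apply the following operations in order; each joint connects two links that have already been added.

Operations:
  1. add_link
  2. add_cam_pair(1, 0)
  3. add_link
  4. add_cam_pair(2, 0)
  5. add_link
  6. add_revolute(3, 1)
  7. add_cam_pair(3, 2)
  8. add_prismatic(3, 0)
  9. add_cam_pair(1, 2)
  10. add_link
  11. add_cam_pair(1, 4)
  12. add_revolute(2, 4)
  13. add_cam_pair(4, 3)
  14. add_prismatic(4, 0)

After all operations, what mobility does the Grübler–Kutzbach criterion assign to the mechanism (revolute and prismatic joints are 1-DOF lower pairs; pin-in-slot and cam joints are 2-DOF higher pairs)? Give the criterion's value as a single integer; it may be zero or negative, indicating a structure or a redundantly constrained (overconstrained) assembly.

L=1 J1=0 J2=0
add link → L=2 J1=0 J2=0
C@1,0 dof=2 J2 → L=2 J1=0 J2=1
add link → L=3 J1=0 J2=1
C@2,0 dof=2 J2 → L=3 J1=0 J2=2
add link → L=4 J1=0 J2=2
R@3,1 dof=1 J1 → L=4 J1=1 J2=2
C@3,2 dof=2 J2 → L=4 J1=1 J2=3
P@3,0 dof=1 J1 → L=4 J1=2 J2=3
C@1,2 dof=2 J2 → L=4 J1=2 J2=4
add link → L=5 J1=2 J2=4
C@1,4 dof=2 J2 → L=5 J1=2 J2=5
R@2,4 dof=1 J1 → L=5 J1=3 J2=5
C@4,3 dof=2 J2 → L=5 J1=3 J2=6
P@4,0 dof=1 J1 → L=5 J1=4 J2=6
M=3(L−1)−2J1−J2=3·4−2·4−6=-2

M = -2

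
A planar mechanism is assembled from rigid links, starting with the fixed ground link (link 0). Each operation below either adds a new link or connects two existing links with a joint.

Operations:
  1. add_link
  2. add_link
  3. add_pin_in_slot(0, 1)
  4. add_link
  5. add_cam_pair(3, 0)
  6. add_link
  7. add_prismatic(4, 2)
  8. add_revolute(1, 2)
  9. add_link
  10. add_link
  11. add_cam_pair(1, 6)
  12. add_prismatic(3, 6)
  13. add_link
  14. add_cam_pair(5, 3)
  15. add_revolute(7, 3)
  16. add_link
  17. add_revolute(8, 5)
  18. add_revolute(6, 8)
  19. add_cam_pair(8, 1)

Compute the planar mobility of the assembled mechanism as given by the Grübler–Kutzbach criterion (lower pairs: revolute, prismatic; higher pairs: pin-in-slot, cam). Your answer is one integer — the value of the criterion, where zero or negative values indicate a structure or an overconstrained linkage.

ground; <1,0,0>
#1 <2,0,0>
#2 <3,0,0>
PS:0↔1 J2 <3,0,1>
#3 <4,0,1>
C:3↔0 J2 <4,0,2>
#4 <5,0,2>
P:4↔2 J1 <5,1,2>
R:1↔2 J1 <5,2,2>
#5 <6,2,2>
#6 <7,2,2>
C:1↔6 J2 <7,2,3>
P:3↔6 J1 <7,3,3>
#7 <8,3,3>
C:5↔3 J2 <8,3,4>
R:7↔3 J1 <8,4,4>
#8 <9,4,4>
R:8↔5 J1 <9,5,4>
R:6↔8 J1 <9,6,4>
C:8↔1 J2 <9,6,5>
3×8 − 2×6 − 1×5 = 7

M = 7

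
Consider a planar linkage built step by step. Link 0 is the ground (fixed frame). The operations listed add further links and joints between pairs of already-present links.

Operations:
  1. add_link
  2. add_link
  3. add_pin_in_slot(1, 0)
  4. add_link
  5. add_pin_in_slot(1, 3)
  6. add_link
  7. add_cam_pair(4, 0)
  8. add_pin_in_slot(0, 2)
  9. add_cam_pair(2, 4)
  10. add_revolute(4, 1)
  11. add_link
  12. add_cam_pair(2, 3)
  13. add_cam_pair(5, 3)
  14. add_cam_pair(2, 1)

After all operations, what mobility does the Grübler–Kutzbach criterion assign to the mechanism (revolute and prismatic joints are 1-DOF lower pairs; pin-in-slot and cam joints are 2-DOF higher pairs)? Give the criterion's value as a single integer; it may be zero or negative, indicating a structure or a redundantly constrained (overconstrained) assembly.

M = 5

ground; <1,0,0>
#1 <2,0,0>
#2 <3,0,0>
PS:1↔0 J2 <3,0,1>
#3 <4,0,1>
PS:1↔3 J2 <4,0,2>
#4 <5,0,2>
C:4↔0 J2 <5,0,3>
PS:0↔2 J2 <5,0,4>
C:2↔4 J2 <5,0,5>
R:4↔1 J1 <5,1,5>
#5 <6,1,5>
C:2↔3 J2 <6,1,6>
C:5↔3 J2 <6,1,7>
C:2↔1 J2 <6,1,8>
3×5 − 2×1 − 1×8 = 5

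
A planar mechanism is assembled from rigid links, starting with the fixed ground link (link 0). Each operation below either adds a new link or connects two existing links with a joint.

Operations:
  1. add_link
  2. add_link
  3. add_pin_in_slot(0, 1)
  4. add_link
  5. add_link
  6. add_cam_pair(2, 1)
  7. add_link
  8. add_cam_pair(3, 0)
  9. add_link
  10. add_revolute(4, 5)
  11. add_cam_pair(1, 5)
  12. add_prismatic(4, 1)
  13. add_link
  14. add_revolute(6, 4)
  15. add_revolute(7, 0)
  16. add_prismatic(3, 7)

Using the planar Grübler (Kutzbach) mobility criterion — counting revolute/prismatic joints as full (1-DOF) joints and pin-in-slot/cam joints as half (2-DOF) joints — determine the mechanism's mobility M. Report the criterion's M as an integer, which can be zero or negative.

[1;0;0] (link 0 is ground)
L+ [2;0;0]
L+ [3;0;0]
PS(0,1)∈J2 [3;0;1]
L+ [4;0;1]
L+ [5;0;1]
C(2,1)∈J2 [5;0;2]
L+ [6;0;2]
C(3,0)∈J2 [6;0;3]
L+ [7;0;3]
R(4,5)∈J1 [7;1;3]
C(1,5)∈J2 [7;1;4]
P(4,1)∈J1 [7;2;4]
L+ [8;2;4]
R(6,4)∈J1 [8;3;4]
R(7,0)∈J1 [8;4;4]
P(3,7)∈J1 [8;5;4]
mobility = 21 − 10 − 4 = 7

M = 7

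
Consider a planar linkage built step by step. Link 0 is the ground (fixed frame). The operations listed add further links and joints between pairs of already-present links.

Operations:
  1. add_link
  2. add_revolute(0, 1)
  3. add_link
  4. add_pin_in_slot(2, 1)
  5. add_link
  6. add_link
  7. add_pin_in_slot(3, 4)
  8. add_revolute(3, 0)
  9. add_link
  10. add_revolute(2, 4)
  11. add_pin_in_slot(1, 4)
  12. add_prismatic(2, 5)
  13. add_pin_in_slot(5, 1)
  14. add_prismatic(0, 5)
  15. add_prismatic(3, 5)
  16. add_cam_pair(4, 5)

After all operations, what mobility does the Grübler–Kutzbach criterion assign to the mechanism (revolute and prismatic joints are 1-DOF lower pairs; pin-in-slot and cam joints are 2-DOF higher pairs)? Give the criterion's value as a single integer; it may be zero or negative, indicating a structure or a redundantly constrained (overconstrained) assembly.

M = -2

link 0 = ground. State L|J1|J2 = 1|0|0
+link1  2|0|0
R(0,1) f=1→J1  2|1|0
+link2  3|1|0
PS(2,1) f=2→J2  3|1|1
+link3  4|1|1
+link4  5|1|1
PS(3,4) f=2→J2  5|1|2
R(3,0) f=1→J1  5|2|2
+link5  6|2|2
R(2,4) f=1→J1  6|3|2
PS(1,4) f=2→J2  6|3|3
P(2,5) f=1→J1  6|4|3
PS(5,1) f=2→J2  6|4|4
P(0,5) f=1→J1  6|5|4
P(3,5) f=1→J1  6|6|4
C(4,5) f=2→J2  6|6|5
M = 3(6−1)−2·6−5 = 15−12−5 = -2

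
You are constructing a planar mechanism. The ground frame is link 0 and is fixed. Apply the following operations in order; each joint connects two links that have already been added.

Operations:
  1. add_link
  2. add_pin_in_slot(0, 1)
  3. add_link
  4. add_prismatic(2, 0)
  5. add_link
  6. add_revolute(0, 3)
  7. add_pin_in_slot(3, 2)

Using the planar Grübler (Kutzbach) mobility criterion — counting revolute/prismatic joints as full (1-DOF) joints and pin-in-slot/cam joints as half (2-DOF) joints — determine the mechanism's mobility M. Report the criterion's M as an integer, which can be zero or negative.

[1;0;0] (link 0 is ground)
L+ [2;0;0]
PS(0,1)∈J2 [2;0;1]
L+ [3;0;1]
P(2,0)∈J1 [3;1;1]
L+ [4;1;1]
R(0,3)∈J1 [4;2;1]
PS(3,2)∈J2 [4;2;2]
mobility = 9 − 4 − 2 = 3

M = 3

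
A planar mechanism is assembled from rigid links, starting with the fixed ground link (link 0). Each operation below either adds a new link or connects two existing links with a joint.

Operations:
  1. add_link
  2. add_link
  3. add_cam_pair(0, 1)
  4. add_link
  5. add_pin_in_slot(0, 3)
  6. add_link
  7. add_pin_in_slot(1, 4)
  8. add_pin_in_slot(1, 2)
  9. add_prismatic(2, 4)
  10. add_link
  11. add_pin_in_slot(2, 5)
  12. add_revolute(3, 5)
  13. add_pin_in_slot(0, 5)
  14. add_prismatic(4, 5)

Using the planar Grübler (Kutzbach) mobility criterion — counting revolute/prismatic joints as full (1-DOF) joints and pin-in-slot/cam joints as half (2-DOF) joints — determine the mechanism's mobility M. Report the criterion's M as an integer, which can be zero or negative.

ground; <1,0,0>
#1 <2,0,0>
#2 <3,0,0>
C:0↔1 J2 <3,0,1>
#3 <4,0,1>
PS:0↔3 J2 <4,0,2>
#4 <5,0,2>
PS:1↔4 J2 <5,0,3>
PS:1↔2 J2 <5,0,4>
P:2↔4 J1 <5,1,4>
#5 <6,1,4>
PS:2↔5 J2 <6,1,5>
R:3↔5 J1 <6,2,5>
PS:0↔5 J2 <6,2,6>
P:4↔5 J1 <6,3,6>
3×5 − 2×3 − 1×6 = 3

M = 3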